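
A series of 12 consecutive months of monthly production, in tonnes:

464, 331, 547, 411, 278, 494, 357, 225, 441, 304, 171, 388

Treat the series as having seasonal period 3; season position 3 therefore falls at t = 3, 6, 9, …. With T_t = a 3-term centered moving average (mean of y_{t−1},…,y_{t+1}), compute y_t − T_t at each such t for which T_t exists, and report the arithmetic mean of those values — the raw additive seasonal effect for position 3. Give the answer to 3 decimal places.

Season position 3 occurs at t = 3, 6, 9 (where T_t is defined).
t=3: T_3 = 429.66667; y_3 − T_3 = 547 − 429.66667 = 117.33333
t=6: T_6 = 376.33333; y_6 − T_6 = 494 − 376.33333 = 117.66667
t=9: T_9 = 323.33333; y_9 − T_9 = 441 − 323.33333 = 117.66667
Mean deviation: (117.33333 + 117.66667 + 117.66667) / 3 = 117.556

117.556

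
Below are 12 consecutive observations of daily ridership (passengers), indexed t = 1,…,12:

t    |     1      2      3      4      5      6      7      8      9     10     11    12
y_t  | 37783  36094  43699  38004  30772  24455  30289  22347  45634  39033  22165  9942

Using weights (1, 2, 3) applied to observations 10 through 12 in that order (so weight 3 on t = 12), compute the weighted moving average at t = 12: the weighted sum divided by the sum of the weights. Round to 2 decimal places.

Weighted sum: 1·39033 + 2·22165 + 3·9942 = 39033 + 44330 + 29826 = 113189
Weight total: 1 + 2 + 3 = 6
WMA = 113189 / 6 = 18864.83

18864.83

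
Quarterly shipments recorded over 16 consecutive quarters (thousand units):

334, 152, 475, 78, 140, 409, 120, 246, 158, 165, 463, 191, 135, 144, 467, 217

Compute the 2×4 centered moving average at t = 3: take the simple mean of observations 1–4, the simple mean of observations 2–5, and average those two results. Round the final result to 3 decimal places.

235.500

Sum over 1–4: 334 + 152 + 475 + 78 = 1039
Sum over 2–5: 152 + 475 + 78 + 140 = 845
CMA at t=3 = (1039 + 845) / (2·4) = 1884 / 8 = 235.500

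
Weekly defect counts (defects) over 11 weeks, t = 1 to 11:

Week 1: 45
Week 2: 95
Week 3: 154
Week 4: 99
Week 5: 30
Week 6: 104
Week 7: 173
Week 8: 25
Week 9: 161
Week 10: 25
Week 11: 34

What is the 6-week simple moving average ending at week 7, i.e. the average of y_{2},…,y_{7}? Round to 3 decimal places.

Sum of periods 2–7: 95 + 154 + 99 + 30 + 104 + 173 = 655
Divide by 6: 655 / 6 = 109.167

109.167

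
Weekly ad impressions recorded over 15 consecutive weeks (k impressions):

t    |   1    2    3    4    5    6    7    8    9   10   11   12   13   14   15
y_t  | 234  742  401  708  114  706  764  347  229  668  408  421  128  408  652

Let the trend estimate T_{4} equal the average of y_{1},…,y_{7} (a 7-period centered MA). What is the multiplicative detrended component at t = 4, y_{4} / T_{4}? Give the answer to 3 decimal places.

1.351

Trend T_4 = (234 + 742 + 401 + 708 + 114 + 706 + 764) / 7 = 3669/7 = 524.14286
Ratio to trend: 708 / 524.14286 = 1.351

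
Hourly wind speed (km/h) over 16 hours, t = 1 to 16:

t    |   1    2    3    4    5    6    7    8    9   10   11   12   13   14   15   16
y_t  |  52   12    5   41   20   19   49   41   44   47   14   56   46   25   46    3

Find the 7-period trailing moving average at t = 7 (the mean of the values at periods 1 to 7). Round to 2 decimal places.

28.29

Sum of periods 1–7: 52 + 12 + 5 + 41 + 20 + 19 + 49 = 198
Divide by 7: 198 / 7 = 28.29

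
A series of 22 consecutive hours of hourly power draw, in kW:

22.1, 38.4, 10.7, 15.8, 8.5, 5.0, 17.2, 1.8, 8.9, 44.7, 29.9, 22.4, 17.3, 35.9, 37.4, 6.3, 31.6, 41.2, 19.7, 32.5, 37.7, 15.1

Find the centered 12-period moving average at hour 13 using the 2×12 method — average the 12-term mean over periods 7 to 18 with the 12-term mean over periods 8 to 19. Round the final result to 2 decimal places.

24.65

Sum over 7–18: 17.2 + 1.8 + 8.9 + 44.7 + 29.9 + 22.4 + 17.3 + 35.9 + 37.4 + 6.3 + 31.6 + 41.2 = 294.6
Sum over 8–19: 1.8 + 8.9 + 44.7 + 29.9 + 22.4 + 17.3 + 35.9 + 37.4 + 6.3 + 31.6 + 41.2 + 19.7 = 297.1
CMA at t=13 = (294.6 + 297.1) / (2·12) = 591.7 / 24 = 24.65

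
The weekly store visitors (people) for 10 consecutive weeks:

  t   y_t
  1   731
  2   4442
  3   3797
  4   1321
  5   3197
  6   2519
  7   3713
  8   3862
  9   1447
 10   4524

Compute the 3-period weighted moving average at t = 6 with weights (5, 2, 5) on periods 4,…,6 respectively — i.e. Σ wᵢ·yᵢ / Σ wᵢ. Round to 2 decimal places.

2132.83

Weighted sum: 5·1321 + 2·3197 + 5·2519 = 6605 + 6394 + 12595 = 25594
Weight total: 5 + 2 + 5 = 12
WMA = 25594 / 12 = 2132.83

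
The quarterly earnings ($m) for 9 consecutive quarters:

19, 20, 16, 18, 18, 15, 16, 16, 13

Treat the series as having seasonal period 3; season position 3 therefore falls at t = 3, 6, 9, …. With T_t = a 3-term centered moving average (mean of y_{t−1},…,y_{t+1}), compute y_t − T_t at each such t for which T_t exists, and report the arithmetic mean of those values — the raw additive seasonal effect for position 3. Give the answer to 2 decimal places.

Season position 3 occurs at t = 3, 6 (where T_t is defined).
t=3: T_3 = 18.0000; y_3 − T_3 = 16 − 18.0000 = -2.0000
t=6: T_6 = 16.3333; y_6 − T_6 = 15 − 16.3333 = -1.3333
Mean deviation: (-2.0000 + -1.3333) / 2 = -1.67

-1.67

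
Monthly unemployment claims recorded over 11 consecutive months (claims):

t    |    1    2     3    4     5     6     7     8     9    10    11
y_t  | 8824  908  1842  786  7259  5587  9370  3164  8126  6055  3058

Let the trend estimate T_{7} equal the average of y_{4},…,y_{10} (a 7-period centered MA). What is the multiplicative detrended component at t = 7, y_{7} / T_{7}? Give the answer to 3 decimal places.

1.626

Trend T_7 = (786 + 7259 + 5587 + 9370 + 3164 + 8126 + 6055) / 7 = 40347/7 = 5763.85714
Ratio to trend: 9370 / 5763.85714 = 1.626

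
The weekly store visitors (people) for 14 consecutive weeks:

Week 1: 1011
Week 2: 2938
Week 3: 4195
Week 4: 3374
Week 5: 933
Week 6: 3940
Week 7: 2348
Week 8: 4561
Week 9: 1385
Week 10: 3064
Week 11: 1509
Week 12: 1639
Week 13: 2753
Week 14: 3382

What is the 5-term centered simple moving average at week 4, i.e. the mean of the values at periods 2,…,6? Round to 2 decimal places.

3076.00

Sum of periods 2–6: 2938 + 4195 + 3374 + 933 + 3940 = 15380
Divide by 5: 15380 / 5 = 3076.00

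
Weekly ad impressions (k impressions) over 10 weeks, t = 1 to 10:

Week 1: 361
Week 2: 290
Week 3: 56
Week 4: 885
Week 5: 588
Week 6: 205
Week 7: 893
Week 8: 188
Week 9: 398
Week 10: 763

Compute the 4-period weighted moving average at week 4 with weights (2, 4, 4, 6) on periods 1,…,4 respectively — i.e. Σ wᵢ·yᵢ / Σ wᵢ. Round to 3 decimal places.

463.500

Weighted sum: 2·361 + 4·290 + 4·56 + 6·885 = 722 + 1160 + 224 + 5310 = 7416
Weight total: 2 + 4 + 4 + 6 = 16
WMA = 7416 / 16 = 463.500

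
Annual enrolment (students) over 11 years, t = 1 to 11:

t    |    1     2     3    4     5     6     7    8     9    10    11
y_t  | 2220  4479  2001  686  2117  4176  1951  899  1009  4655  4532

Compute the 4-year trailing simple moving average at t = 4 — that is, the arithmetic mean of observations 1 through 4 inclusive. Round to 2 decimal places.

2346.50

Sum of periods 1–4: 2220 + 4479 + 2001 + 686 = 9386
Divide by 4: 9386 / 4 = 2346.50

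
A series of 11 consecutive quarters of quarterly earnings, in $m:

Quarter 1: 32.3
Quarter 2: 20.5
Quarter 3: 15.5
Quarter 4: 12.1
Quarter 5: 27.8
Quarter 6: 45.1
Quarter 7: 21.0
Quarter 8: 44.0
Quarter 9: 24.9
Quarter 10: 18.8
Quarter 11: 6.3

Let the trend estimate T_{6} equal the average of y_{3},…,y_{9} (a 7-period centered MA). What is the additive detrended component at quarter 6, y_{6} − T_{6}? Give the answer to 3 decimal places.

Trend T_6 = (15.5 + 12.1 + 27.8 + 45.1 + 21.0 + 44.0 + 24.9) / 7 = 190.4/7 = 27.20000
Detrended value: 45.1 − 27.20000 = 17.900

17.900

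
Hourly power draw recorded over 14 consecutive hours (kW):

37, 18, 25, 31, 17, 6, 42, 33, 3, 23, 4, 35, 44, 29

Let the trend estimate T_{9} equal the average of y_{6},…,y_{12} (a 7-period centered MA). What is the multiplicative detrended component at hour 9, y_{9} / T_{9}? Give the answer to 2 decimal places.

0.14

Trend T_9 = (6 + 42 + 33 + 3 + 23 + 4 + 35) / 7 = 146/7 = 20.8571
Ratio to trend: 3 / 20.8571 = 0.14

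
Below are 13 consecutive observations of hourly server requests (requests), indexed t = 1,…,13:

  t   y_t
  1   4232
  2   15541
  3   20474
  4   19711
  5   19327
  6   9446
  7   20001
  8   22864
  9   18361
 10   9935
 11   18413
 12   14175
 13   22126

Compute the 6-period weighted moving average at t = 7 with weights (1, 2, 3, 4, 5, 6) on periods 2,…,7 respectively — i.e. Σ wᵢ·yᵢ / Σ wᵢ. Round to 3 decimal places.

Weighted sum: 1·15541 + 2·20474 + 3·19711 + 4·19327 + 5·9446 + 6·20001 = 15541 + 40948 + 59133 + 77308 + 47230 + 120006 = 360166
Weight total: 1 + 2 + 3 + 4 + 5 + 6 = 21
WMA = 360166 / 21 = 17150.762

17150.762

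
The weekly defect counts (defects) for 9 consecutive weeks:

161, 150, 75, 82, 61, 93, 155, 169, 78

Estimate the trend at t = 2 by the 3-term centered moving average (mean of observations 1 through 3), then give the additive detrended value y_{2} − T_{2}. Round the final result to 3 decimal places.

Trend T_2 = (161 + 150 + 75) / 3 = 386/3 = 128.66667
Detrended value: 150 − 128.66667 = 21.333

21.333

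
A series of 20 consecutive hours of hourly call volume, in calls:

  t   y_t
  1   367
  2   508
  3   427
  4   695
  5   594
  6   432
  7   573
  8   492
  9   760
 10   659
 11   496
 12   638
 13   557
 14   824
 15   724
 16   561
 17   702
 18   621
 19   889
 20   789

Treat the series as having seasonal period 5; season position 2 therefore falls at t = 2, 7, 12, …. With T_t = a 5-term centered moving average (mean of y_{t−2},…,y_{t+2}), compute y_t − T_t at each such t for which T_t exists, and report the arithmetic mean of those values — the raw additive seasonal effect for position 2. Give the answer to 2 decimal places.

Season position 2 occurs at t = 7, 12, 17 (where T_t is defined).
t=7: T_7 = 570.2000; y_7 − T_7 = 573 − 570.2000 = 2.8000
t=12: T_12 = 634.8000; y_12 − T_12 = 638 − 634.8000 = 3.2000
t=17: T_17 = 699.4000; y_17 − T_17 = 702 − 699.4000 = 2.6000
Mean deviation: (2.8000 + 3.2000 + 2.6000) / 3 = 2.87

2.87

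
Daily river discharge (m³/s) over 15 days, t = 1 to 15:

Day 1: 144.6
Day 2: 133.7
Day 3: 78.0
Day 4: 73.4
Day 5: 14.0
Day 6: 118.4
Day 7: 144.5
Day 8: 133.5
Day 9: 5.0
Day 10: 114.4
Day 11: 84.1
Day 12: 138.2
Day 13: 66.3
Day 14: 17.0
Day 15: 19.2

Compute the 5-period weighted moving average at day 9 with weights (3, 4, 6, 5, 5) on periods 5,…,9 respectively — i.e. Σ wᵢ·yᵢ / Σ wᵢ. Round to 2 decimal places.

90.22

Weighted sum: 3·14.0 + 4·118.4 + 6·144.5 + 5·133.5 + 5·5.0 = 42.0 + 473.6 + 867.0 + 667.5 + 25.0 = 2075.1
Weight total: 3 + 4 + 6 + 5 + 5 = 23
WMA = 2075.1 / 23 = 90.22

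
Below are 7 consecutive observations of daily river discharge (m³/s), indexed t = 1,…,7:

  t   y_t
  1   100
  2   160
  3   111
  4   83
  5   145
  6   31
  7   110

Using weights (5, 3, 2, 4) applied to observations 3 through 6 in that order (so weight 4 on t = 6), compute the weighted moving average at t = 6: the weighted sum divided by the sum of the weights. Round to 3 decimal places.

Weighted sum: 5·111 + 3·83 + 2·145 + 4·31 = 555 + 249 + 290 + 124 = 1218
Weight total: 5 + 3 + 2 + 4 = 14
WMA = 1218 / 14 = 87.000

87.000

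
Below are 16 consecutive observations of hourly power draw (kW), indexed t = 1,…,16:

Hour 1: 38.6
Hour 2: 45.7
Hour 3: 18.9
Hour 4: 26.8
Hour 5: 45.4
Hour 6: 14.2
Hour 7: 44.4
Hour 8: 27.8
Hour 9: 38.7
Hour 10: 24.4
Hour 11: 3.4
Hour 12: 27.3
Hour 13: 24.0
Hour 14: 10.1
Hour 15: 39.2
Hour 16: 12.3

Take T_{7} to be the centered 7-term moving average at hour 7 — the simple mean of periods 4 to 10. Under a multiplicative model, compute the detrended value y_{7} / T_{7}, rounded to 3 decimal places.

1.402

Trend T_7 = (26.8 + 45.4 + 14.2 + 44.4 + 27.8 + 38.7 + 24.4) / 7 = 221.7/7 = 31.67143
Ratio to trend: 44.4 / 31.67143 = 1.402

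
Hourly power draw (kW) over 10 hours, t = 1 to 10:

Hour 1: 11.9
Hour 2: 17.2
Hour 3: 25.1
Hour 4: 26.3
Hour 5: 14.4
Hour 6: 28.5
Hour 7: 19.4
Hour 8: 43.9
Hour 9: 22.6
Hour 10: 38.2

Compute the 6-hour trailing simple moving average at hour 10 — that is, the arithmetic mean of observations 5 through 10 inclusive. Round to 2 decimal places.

27.83

Sum of periods 5–10: 14.4 + 28.5 + 19.4 + 43.9 + 22.6 + 38.2 = 167.0
Divide by 6: 167.0 / 6 = 27.83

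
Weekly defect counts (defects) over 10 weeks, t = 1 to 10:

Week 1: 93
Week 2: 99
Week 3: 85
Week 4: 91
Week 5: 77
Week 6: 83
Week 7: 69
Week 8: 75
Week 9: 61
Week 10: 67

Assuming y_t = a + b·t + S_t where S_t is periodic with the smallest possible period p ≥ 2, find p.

First differences y_{t+1} − y_t: 6, -14, 6, -14, 6, -14, …
The difference pattern repeats every 2 terms and not for any smaller step, so p = 2.

2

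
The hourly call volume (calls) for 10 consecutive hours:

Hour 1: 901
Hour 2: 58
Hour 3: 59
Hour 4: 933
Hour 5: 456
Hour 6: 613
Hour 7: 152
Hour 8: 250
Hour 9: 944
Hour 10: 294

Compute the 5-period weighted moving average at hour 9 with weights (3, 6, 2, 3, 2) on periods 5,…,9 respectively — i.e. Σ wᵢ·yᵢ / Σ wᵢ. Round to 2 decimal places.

Weighted sum: 3·456 + 6·613 + 2·152 + 3·250 + 2·944 = 1368 + 3678 + 304 + 750 + 1888 = 7988
Weight total: 3 + 6 + 2 + 3 + 2 = 16
WMA = 7988 / 16 = 499.25

499.25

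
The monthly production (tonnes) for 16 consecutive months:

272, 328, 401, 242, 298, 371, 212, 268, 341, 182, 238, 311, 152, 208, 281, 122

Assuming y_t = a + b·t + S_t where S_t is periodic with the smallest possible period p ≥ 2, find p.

First differences y_{t+1} − y_t: 56, 73, -159, 56, 73, -159, 56, 73, …
The difference pattern repeats every 3 terms and not for any smaller step, so p = 3.

3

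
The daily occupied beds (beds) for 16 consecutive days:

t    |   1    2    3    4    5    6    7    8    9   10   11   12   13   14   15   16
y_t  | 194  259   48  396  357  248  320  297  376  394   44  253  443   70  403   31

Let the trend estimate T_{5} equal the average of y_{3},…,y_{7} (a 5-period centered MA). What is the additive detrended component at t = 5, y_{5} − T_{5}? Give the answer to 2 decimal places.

Trend T_5 = (48 + 396 + 357 + 248 + 320) / 5 = 1369/5 = 273.8000
Detrended value: 357 − 273.8000 = 83.20

83.20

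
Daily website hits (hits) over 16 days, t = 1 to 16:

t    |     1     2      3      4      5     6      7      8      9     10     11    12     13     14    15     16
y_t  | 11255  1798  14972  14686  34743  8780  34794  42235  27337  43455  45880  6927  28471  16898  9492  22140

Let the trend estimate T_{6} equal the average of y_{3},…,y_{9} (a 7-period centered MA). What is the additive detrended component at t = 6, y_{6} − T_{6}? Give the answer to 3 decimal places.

Trend T_6 = (14972 + 14686 + 34743 + 8780 + 34794 + 42235 + 27337) / 7 = 177547/7 = 25363.85714
Detrended value: 8780 − 25363.85714 = -16583.857

-16583.857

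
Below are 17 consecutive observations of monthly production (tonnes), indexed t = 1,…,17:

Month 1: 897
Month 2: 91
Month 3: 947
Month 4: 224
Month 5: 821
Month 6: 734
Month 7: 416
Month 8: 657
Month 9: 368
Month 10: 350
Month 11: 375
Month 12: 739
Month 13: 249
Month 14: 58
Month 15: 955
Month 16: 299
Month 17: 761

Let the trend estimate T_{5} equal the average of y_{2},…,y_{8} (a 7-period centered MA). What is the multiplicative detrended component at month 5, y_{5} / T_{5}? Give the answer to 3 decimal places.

1.477

Trend T_5 = (91 + 947 + 224 + 821 + 734 + 416 + 657) / 7 = 3890/7 = 555.71429
Ratio to trend: 821 / 555.71429 = 1.477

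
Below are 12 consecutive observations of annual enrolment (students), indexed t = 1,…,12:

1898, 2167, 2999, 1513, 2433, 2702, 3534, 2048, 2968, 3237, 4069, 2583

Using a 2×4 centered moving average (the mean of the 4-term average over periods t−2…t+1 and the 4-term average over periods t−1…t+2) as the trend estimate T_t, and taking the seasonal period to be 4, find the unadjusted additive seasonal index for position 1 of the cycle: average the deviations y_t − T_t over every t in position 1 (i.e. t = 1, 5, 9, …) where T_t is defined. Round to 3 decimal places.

Season position 1 occurs at t = 5, 9 (where T_t is defined).
t=5: T_5 = 2478.62500; y_5 − T_5 = 2433 − 2478.62500 = -45.62500
t=9: T_9 = 3013.62500; y_9 − T_9 = 2968 − 3013.62500 = -45.62500
Mean deviation: (-45.62500 + -45.62500) / 2 = -45.625

-45.625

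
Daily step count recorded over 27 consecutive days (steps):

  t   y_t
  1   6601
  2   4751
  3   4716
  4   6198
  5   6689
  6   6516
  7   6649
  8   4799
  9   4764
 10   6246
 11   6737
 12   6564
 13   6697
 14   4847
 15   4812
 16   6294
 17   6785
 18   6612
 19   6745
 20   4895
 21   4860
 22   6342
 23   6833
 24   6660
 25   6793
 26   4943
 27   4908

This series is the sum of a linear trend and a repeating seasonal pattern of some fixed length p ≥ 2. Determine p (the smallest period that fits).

6

First differences y_{t+1} − y_t: -1850, -35, 1482, 491, -173, 133, -1850, -35, 1482, 491, -173, 133, -1850, -35, …
The difference pattern repeats every 6 terms and not for any smaller step, so p = 6.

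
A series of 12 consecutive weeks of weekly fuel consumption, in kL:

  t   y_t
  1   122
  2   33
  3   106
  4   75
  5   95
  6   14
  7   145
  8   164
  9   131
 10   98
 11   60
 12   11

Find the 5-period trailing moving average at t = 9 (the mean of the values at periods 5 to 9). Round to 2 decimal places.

109.80

Sum of periods 5–9: 95 + 14 + 145 + 164 + 131 = 549
Divide by 5: 549 / 5 = 109.80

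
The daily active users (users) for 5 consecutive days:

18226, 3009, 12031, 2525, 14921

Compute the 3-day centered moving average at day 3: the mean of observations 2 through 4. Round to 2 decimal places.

5855.00

Sum of periods 2–4: 3009 + 12031 + 2525 = 17565
Divide by 3: 17565 / 3 = 5855.00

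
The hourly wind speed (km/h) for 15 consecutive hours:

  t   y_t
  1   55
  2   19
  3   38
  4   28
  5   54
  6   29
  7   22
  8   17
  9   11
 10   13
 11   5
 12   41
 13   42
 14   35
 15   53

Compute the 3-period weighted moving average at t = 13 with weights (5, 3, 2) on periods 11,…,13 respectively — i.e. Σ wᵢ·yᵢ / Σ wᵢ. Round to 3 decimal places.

23.200

Weighted sum: 5·5 + 3·41 + 2·42 = 25 + 123 + 84 = 232
Weight total: 5 + 3 + 2 = 10
WMA = 232 / 10 = 23.200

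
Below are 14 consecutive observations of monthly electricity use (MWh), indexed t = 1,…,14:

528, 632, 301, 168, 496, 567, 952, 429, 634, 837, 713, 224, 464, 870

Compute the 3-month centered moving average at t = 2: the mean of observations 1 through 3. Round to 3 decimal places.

Sum of periods 1–3: 528 + 632 + 301 = 1461
Divide by 3: 1461 / 3 = 487.000

487.000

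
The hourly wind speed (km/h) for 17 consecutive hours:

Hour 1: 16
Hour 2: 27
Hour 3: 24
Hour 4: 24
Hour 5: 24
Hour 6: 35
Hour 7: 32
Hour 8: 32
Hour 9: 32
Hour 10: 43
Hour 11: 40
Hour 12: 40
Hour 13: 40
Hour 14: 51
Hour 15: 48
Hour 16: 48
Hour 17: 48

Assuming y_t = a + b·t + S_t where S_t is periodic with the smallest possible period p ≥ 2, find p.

First differences y_{t+1} − y_t: 11, -3, 0, 0, 11, -3, 0, 0, 11, -3, …
The difference pattern repeats every 4 terms and not for any smaller step, so p = 4.

4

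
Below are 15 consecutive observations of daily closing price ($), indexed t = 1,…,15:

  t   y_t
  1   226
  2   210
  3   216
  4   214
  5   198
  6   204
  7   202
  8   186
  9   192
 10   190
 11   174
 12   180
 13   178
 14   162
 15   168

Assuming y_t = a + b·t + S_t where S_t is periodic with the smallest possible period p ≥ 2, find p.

First differences y_{t+1} − y_t: -16, 6, -2, -16, 6, -2, -16, 6, …
The difference pattern repeats every 3 terms and not for any smaller step, so p = 3.

3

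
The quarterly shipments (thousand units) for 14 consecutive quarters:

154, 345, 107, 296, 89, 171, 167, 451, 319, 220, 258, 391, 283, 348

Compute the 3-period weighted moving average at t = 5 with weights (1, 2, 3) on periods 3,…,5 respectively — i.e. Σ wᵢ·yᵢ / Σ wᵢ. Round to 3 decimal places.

Weighted sum: 1·107 + 2·296 + 3·89 = 107 + 592 + 267 = 966
Weight total: 1 + 2 + 3 = 6
WMA = 966 / 6 = 161.000

161.000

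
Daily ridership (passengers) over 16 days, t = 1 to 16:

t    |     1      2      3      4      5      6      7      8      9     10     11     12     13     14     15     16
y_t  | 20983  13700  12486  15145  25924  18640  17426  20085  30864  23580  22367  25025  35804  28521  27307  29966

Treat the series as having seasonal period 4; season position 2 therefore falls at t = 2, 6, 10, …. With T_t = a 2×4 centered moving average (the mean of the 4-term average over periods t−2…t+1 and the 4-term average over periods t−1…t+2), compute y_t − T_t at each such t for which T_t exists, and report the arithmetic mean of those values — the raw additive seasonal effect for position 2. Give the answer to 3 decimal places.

Season position 2 occurs at t = 6, 10, 14 (where T_t is defined).
t=6: T_6 = 19901.25000; y_6 − T_6 = 18640 − 19901.25000 = -1261.25000
t=10: T_10 = 24841.50000; y_10 − T_10 = 23580 − 24841.50000 = -1261.50000
t=14: T_14 = 29781.87500; y_14 − T_14 = 28521 − 29781.87500 = -1260.87500
Mean deviation: (-1261.25000 + -1261.50000 + -1260.87500) / 3 = -1261.208

-1261.208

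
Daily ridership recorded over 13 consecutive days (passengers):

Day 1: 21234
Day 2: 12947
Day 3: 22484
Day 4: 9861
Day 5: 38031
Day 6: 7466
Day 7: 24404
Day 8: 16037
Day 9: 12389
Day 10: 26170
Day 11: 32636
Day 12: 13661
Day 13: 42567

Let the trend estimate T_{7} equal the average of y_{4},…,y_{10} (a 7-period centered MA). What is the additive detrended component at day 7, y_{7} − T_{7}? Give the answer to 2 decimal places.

Trend T_7 = (9861 + 38031 + 7466 + 24404 + 16037 + 12389 + 26170) / 7 = 134358/7 = 19194.0000
Detrended value: 24404 − 19194.0000 = 5210.00

5210.00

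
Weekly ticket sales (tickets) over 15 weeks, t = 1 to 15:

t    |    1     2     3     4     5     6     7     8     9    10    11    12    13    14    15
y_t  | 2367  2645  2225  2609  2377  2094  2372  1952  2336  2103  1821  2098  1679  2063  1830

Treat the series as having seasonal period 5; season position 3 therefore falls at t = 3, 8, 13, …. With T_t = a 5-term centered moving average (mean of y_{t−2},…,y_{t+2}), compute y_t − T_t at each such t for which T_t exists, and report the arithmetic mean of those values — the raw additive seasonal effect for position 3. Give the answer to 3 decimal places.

Season position 3 occurs at t = 3, 8, 13 (where T_t is defined).
t=3: T_3 = 2444.60000; y_3 − T_3 = 2225 − 2444.60000 = -219.60000
t=8: T_8 = 2171.40000; y_8 − T_8 = 1952 − 2171.40000 = -219.40000
t=13: T_13 = 1898.20000; y_13 − T_13 = 1679 − 1898.20000 = -219.20000
Mean deviation: (-219.60000 + -219.40000 + -219.20000) / 3 = -219.400

-219.400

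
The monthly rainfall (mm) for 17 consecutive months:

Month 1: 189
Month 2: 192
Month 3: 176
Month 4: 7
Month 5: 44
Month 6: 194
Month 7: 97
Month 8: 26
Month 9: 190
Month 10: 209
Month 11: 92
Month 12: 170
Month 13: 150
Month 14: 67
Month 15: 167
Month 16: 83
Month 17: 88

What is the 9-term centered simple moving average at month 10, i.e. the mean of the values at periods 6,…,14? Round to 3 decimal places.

132.778

Sum of periods 6–14: 194 + 97 + 26 + 190 + 209 + 92 + 170 + 150 + 67 = 1195
Divide by 9: 1195 / 9 = 132.778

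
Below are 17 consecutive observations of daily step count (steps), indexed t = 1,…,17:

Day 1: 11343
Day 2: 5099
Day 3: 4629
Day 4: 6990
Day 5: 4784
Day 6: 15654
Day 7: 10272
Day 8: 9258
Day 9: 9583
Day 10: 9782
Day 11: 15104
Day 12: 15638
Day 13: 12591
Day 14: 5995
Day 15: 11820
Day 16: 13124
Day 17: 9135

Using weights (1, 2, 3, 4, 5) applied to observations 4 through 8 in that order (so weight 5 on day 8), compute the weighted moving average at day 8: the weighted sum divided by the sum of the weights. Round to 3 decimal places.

10059.867

Weighted sum: 1·6990 + 2·4784 + 3·15654 + 4·10272 + 5·9258 = 6990 + 9568 + 46962 + 41088 + 46290 = 150898
Weight total: 1 + 2 + 3 + 4 + 5 = 15
WMA = 150898 / 15 = 10059.867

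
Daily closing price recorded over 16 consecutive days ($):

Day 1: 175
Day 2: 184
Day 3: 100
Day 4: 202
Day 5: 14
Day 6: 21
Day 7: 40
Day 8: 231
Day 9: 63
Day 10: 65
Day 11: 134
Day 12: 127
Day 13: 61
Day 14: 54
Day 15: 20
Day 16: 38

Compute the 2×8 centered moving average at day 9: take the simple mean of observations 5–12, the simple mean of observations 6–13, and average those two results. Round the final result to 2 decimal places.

Sum over 5–12: 14 + 21 + 40 + 231 + 63 + 65 + 134 + 127 = 695
Sum over 6–13: 21 + 40 + 231 + 63 + 65 + 134 + 127 + 61 = 742
CMA at t=9 = (695 + 742) / (2·8) = 1437 / 16 = 89.81

89.81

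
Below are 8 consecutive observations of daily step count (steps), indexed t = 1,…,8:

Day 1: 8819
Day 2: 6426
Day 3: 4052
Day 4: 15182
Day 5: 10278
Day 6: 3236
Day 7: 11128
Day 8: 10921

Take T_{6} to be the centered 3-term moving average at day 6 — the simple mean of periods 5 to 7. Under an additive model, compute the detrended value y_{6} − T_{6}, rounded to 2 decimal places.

Trend T_6 = (10278 + 3236 + 11128) / 3 = 24642/3 = 8214.0000
Detrended value: 3236 − 8214.0000 = -4978.00

-4978.00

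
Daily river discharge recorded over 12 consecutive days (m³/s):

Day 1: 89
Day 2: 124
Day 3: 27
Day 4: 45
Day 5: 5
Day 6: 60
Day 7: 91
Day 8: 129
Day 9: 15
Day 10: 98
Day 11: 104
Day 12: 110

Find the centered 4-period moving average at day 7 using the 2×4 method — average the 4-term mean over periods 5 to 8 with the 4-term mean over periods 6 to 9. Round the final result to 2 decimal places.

72.50

Sum over 5–8: 5 + 60 + 91 + 129 = 285
Sum over 6–9: 60 + 91 + 129 + 15 = 295
CMA at t=7 = (285 + 295) / (2·4) = 580 / 8 = 72.50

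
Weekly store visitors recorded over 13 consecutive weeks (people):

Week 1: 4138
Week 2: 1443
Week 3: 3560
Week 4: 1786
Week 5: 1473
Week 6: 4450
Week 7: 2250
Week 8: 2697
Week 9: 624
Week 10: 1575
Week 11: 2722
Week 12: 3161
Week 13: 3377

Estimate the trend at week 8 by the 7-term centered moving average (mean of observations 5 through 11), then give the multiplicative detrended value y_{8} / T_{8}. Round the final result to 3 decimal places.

1.196

Trend T_8 = (1473 + 4450 + 2250 + 2697 + 624 + 1575 + 2722) / 7 = 15791/7 = 2255.85714
Ratio to trend: 2697 / 2255.85714 = 1.196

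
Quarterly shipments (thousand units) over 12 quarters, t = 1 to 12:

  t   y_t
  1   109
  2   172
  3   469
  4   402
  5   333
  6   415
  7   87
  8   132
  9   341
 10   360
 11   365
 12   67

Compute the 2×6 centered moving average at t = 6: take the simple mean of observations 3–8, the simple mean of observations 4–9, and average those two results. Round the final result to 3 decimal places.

Sum over 3–8: 469 + 402 + 333 + 415 + 87 + 132 = 1838
Sum over 4–9: 402 + 333 + 415 + 87 + 132 + 341 = 1710
CMA at t=6 = (1838 + 1710) / (2·6) = 3548 / 12 = 295.667

295.667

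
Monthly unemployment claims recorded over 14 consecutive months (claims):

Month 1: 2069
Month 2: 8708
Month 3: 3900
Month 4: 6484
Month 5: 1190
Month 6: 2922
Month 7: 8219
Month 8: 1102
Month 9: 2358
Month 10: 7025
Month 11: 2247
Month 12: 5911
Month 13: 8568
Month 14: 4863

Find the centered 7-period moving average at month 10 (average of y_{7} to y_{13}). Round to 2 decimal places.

5061.43

Sum of periods 7–13: 8219 + 1102 + 2358 + 7025 + 2247 + 5911 + 8568 = 35430
Divide by 7: 35430 / 7 = 5061.43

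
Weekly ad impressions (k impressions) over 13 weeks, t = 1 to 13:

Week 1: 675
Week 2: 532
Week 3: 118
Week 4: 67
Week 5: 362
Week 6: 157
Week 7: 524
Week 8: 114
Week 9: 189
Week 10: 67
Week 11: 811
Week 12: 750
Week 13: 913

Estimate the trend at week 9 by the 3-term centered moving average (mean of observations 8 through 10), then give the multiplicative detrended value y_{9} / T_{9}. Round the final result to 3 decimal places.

Trend T_9 = (114 + 189 + 67) / 3 = 370/3 = 123.33333
Ratio to trend: 189 / 123.33333 = 1.532

1.532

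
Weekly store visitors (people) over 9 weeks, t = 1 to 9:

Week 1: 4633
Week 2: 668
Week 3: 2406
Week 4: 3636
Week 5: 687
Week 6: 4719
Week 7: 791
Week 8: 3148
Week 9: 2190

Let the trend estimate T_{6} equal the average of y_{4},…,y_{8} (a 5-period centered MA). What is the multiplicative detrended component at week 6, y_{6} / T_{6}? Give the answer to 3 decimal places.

Trend T_6 = (3636 + 687 + 4719 + 791 + 3148) / 5 = 12981/5 = 2596.20000
Ratio to trend: 4719 / 2596.20000 = 1.818

1.818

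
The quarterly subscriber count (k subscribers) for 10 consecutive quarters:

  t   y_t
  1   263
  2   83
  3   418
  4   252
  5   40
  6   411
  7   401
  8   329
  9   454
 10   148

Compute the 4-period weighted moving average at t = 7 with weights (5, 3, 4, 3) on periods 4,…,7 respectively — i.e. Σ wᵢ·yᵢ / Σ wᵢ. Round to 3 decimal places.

281.800

Weighted sum: 5·252 + 3·40 + 4·411 + 3·401 = 1260 + 120 + 1644 + 1203 = 4227
Weight total: 5 + 3 + 4 + 3 = 15
WMA = 4227 / 15 = 281.800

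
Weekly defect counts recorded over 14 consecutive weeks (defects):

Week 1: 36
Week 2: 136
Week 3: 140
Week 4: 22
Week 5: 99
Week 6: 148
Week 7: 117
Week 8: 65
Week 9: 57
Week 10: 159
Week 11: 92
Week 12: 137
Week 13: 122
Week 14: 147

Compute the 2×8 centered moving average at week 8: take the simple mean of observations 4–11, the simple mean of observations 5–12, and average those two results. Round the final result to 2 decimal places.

Sum over 4–11: 22 + 99 + 148 + 117 + 65 + 57 + 159 + 92 = 759
Sum over 5–12: 99 + 148 + 117 + 65 + 57 + 159 + 92 + 137 = 874
CMA at t=8 = (759 + 874) / (2·8) = 1633 / 16 = 102.06

102.06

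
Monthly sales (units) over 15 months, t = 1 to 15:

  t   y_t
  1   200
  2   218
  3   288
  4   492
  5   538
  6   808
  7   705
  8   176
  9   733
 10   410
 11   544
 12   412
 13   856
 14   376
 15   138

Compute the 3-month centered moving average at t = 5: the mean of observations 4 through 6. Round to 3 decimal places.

612.667

Sum of periods 4–6: 492 + 538 + 808 = 1838
Divide by 3: 1838 / 3 = 612.667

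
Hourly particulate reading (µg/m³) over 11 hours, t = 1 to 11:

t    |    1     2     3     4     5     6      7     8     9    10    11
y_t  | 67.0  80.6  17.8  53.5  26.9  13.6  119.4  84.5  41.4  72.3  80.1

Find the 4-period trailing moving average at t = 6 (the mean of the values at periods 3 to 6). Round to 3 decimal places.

Sum of periods 3–6: 17.8 + 53.5 + 26.9 + 13.6 = 111.8
Divide by 4: 111.8 / 4 = 27.950

27.950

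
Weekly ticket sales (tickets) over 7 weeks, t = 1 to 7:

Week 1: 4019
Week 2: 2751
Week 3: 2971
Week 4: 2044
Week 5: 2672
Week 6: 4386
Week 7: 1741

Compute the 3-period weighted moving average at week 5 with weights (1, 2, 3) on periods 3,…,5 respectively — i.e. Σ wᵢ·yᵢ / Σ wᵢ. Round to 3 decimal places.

Weighted sum: 1·2971 + 2·2044 + 3·2672 = 2971 + 4088 + 8016 = 15075
Weight total: 1 + 2 + 3 = 6
WMA = 15075 / 6 = 2512.500

2512.500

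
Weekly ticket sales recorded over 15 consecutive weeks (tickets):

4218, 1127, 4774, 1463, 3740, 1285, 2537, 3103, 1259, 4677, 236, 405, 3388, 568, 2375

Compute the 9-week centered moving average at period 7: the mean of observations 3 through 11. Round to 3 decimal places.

2563.778

Sum of periods 3–11: 4774 + 1463 + 3740 + 1285 + 2537 + 3103 + 1259 + 4677 + 236 = 23074
Divide by 9: 23074 / 9 = 2563.778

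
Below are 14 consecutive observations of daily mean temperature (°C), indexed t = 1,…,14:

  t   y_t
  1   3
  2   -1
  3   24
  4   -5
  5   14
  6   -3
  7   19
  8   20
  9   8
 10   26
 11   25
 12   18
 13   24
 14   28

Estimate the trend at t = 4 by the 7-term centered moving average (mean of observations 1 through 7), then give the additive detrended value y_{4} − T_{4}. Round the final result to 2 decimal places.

Trend T_4 = (3 + (-1) + 24 + (-5) + 14 + (-3) + 19) / 7 = 51/7 = 7.2857
Detrended value: -5 − 7.2857 = -12.29

-12.29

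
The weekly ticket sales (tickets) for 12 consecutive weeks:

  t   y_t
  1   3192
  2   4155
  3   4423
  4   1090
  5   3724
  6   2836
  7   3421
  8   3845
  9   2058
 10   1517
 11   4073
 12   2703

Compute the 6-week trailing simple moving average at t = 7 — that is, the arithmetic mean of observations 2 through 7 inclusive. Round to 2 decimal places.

Sum of periods 2–7: 4155 + 4423 + 1090 + 3724 + 2836 + 3421 = 19649
Divide by 6: 19649 / 6 = 3274.83

3274.83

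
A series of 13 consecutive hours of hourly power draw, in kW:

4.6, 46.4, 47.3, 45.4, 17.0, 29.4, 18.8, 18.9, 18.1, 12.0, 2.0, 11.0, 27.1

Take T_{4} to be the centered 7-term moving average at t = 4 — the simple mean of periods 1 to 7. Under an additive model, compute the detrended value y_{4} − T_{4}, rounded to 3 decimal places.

15.557

Trend T_4 = (4.6 + 46.4 + 47.3 + 45.4 + 17.0 + 29.4 + 18.8) / 7 = 208.9/7 = 29.84286
Detrended value: 45.4 − 29.84286 = 15.557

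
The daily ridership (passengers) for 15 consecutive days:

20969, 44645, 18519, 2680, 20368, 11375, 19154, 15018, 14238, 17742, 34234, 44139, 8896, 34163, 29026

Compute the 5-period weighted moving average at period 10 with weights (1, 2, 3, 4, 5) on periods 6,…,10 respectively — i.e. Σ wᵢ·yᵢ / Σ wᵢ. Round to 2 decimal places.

16026.60

Weighted sum: 1·11375 + 2·19154 + 3·15018 + 4·14238 + 5·17742 = 11375 + 38308 + 45054 + 56952 + 88710 = 240399
Weight total: 1 + 2 + 3 + 4 + 5 = 15
WMA = 240399 / 15 = 16026.60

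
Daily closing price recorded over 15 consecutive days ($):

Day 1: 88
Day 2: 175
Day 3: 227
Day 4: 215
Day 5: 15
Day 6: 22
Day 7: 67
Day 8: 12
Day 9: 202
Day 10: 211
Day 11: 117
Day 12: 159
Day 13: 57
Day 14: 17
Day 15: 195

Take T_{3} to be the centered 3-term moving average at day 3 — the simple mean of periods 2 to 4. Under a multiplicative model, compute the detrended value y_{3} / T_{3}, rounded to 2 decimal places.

1.10

Trend T_3 = (175 + 227 + 215) / 3 = 617/3 = 205.6667
Ratio to trend: 227 / 205.6667 = 1.10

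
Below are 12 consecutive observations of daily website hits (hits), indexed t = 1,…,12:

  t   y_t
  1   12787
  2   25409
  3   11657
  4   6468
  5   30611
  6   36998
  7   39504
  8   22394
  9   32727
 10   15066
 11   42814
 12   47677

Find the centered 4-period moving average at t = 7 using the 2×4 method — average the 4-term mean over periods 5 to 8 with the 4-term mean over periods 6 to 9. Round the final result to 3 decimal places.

Sum over 5–8: 30611 + 36998 + 39504 + 22394 = 129507
Sum over 6–9: 36998 + 39504 + 22394 + 32727 = 131623
CMA at t=7 = (129507 + 131623) / (2·4) = 261130 / 8 = 32641.250

32641.250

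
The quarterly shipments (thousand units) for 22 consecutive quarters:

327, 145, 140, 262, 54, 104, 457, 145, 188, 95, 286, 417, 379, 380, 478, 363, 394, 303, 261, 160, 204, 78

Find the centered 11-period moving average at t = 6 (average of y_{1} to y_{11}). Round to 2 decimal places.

200.27

Sum of periods 1–11: 327 + 145 + 140 + 262 + 54 + 104 + 457 + 145 + 188 + 95 + 286 = 2203
Divide by 11: 2203 / 11 = 200.27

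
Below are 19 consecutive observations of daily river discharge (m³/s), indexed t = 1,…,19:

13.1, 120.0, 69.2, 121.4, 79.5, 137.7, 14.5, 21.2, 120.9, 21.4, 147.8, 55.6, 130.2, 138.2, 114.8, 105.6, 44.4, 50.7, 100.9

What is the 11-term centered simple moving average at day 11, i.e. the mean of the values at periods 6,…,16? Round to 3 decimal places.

91.627

Sum of periods 6–16: 137.7 + 14.5 + 21.2 + 120.9 + 21.4 + 147.8 + 55.6 + 130.2 + 138.2 + 114.8 + 105.6 = 1007.9
Divide by 11: 1007.9 / 11 = 91.627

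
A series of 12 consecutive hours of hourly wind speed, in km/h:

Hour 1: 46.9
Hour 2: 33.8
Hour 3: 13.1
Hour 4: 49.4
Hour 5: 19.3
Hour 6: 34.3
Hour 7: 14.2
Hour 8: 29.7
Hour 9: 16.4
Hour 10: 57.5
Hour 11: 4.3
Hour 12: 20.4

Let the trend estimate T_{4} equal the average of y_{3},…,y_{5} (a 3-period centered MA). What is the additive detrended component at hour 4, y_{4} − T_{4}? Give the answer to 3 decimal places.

22.133

Trend T_4 = (13.1 + 49.4 + 19.3) / 3 = 81.8/3 = 27.26667
Detrended value: 49.4 − 27.26667 = 22.133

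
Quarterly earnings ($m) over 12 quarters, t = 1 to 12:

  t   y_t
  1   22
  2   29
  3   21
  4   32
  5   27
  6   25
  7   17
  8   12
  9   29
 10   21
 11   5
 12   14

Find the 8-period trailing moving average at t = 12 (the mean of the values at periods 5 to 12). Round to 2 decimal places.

18.75

Sum of periods 5–12: 27 + 25 + 17 + 12 + 29 + 21 + 5 + 14 = 150
Divide by 8: 150 / 8 = 18.75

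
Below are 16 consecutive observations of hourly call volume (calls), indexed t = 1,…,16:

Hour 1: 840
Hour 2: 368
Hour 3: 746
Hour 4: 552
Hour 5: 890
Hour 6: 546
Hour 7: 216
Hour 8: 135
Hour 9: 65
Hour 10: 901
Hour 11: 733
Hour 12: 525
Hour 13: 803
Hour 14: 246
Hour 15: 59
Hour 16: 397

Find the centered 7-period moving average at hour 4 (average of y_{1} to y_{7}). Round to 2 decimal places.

594.00

Sum of periods 1–7: 840 + 368 + 746 + 552 + 890 + 546 + 216 = 4158
Divide by 7: 4158 / 7 = 594.00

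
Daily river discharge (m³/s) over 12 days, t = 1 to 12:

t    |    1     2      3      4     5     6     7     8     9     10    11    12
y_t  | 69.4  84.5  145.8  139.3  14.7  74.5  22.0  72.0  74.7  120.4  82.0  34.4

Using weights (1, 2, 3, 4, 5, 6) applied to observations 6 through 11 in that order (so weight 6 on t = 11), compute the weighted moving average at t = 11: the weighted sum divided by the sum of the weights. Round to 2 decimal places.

Weighted sum: 1·74.5 + 2·22.0 + 3·72.0 + 4·74.7 + 5·120.4 + 6·82.0 = 74.5 + 44.0 + 216.0 + 298.8 + 602.0 + 492.0 = 1727.3
Weight total: 1 + 2 + 3 + 4 + 5 + 6 = 21
WMA = 1727.3 / 21 = 82.25

82.25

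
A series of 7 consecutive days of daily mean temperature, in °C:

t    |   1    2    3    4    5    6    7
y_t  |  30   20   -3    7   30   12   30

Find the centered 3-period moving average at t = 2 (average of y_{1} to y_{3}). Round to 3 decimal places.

Sum of periods 1–3: 30 + 20 + (-3) = 47
Divide by 3: 47 / 3 = 15.667

15.667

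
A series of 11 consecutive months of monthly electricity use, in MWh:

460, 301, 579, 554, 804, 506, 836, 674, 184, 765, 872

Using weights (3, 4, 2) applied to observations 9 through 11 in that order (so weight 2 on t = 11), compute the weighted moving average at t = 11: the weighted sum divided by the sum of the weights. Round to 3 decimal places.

Weighted sum: 3·184 + 4·765 + 2·872 = 552 + 3060 + 1744 = 5356
Weight total: 3 + 4 + 2 = 9
WMA = 5356 / 9 = 595.111

595.111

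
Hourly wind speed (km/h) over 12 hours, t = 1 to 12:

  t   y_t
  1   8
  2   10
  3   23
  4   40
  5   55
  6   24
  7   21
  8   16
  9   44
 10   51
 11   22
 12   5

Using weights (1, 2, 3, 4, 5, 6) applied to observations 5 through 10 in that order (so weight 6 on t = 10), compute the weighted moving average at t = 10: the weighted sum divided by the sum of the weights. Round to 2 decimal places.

Weighted sum: 1·55 + 2·24 + 3·21 + 4·16 + 5·44 + 6·51 = 55 + 48 + 63 + 64 + 220 + 306 = 756
Weight total: 1 + 2 + 3 + 4 + 5 + 6 = 21
WMA = 756 / 21 = 36.00

36.00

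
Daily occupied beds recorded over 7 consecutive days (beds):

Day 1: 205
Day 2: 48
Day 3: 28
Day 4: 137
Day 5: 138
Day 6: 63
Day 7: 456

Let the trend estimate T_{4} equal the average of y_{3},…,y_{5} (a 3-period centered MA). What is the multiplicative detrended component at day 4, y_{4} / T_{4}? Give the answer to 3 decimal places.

Trend T_4 = (28 + 137 + 138) / 3 = 303/3 = 101.00000
Ratio to trend: 137 / 101.00000 = 1.356

1.356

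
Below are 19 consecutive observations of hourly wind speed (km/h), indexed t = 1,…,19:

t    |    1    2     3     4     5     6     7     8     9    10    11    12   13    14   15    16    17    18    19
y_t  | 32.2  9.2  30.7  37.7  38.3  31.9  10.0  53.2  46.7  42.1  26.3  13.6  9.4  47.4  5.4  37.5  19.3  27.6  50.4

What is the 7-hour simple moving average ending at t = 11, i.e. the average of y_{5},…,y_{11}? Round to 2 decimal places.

35.50

Sum of periods 5–11: 38.3 + 31.9 + 10.0 + 53.2 + 46.7 + 42.1 + 26.3 = 248.5
Divide by 7: 248.5 / 7 = 35.50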